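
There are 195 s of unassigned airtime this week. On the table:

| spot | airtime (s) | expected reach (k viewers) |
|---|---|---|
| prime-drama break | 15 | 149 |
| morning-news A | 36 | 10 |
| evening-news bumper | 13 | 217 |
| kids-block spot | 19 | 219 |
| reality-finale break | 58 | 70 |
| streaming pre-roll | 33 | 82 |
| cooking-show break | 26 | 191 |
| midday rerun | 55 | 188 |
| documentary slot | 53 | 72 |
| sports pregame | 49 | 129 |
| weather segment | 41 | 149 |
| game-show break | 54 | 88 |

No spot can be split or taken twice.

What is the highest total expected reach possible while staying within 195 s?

1113

Density check — evening-news bumper 16.69, kids-block spot 11.53, prime-drama break 9.93, cooking-show break 7.35 are the best per s.
Prime-drama break + evening-news bumper + kids-block spot + cooking-show break + midday rerun + weather segment uses 169 of the 195 s and totals 1113.
Every other selection either busts 195 s or fails to beat 1113.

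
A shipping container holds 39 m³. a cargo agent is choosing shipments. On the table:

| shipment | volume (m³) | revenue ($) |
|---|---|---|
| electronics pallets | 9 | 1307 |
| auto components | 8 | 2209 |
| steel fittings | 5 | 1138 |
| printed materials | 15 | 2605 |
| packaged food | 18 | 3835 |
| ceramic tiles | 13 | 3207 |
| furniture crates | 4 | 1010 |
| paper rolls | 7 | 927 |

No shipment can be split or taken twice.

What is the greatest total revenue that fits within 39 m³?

9251

Greedy by ratio would take electronics pallets + auto components + steel fittings + ceramic tiles + furniture crates: 39 m³ used, total 8871.
Replace electronics pallets and steel fittings and furniture crates with packaged food: the trade gains 380 net, giving 9251 at 39 m³.
The closest alternative, electronics pallets + auto components + steel fittings + ceramic tiles + furniture crates, reaches only 8871.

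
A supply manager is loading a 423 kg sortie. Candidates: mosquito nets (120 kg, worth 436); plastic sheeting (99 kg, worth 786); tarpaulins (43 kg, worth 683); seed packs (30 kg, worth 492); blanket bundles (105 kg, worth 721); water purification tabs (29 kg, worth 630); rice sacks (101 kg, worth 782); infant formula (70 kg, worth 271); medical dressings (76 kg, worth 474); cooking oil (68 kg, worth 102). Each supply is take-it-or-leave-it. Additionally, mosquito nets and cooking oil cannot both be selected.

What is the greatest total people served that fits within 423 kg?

4094

Plastic sheeting + tarpaulins + seed packs + blanket bundles + water purification tabs + rice sacks uses 407 of the 423 kg and totals 4094.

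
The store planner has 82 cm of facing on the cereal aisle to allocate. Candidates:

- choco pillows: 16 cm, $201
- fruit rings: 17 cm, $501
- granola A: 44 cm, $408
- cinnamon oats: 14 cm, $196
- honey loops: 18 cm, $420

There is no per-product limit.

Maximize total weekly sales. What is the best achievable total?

2200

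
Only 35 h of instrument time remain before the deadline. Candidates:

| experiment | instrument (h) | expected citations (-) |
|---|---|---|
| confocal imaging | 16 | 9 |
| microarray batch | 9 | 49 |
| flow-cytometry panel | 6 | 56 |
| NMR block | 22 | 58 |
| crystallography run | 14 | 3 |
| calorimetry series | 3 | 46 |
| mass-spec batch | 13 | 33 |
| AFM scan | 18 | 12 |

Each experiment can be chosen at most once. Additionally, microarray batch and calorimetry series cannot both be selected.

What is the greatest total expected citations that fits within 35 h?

Ranking by ratio (expected citations/h): calorimetry series 15.33, flow-cytometry panel 9.33, microarray batch 5.44.
Taking flow-cytometry panel + NMR block + calorimetry series: 31 h used, 160 in expected citations.
Nothing else feasible within 35 h beats 160.

160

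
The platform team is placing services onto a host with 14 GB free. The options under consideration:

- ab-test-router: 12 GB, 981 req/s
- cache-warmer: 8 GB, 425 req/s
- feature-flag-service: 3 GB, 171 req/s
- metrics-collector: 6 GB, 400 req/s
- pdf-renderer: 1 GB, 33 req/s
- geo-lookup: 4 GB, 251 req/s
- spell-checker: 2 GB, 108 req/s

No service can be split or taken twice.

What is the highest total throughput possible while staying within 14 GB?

1089

The ratio ordering already packs tightly: ab-test-router + spell-checker, 14 GB, 1089.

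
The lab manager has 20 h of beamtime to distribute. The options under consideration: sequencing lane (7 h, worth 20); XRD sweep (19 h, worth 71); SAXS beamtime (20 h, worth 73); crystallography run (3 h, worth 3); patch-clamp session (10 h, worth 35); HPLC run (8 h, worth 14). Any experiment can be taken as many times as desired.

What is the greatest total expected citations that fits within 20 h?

73

Density check — XRD sweep 3.74, SAXS beamtime 3.65, patch-clamp session 3.50 are the best per h.
A density-first pass picks XRD sweep — 71 at 19 h.
Replace XRD sweep with SAXS beamtime: the trade gains 2 net, giving 73 at 20 h.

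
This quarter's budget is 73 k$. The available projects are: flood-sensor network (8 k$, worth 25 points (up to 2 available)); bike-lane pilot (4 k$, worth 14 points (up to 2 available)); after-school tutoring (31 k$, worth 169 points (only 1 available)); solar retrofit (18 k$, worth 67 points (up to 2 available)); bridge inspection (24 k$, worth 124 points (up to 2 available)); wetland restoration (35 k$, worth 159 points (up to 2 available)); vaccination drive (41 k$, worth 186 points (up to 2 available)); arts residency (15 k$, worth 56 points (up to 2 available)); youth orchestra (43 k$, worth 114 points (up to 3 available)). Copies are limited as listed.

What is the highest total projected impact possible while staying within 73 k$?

360

A density-first pass picks after-school tutoring + bridge inspection + arts residency — 349 at 70 k$.
The 15 k$ tied up in arts residency is better spent on solar retrofit — total rises to 360 (73 k$).
Every other selection either busts 73 k$ or exceeds an availability limit or fails to beat 360.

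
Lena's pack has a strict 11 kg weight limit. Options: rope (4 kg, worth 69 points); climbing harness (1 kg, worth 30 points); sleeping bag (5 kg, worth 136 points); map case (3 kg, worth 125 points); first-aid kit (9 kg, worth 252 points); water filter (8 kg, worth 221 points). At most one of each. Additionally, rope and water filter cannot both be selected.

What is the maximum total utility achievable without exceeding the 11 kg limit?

346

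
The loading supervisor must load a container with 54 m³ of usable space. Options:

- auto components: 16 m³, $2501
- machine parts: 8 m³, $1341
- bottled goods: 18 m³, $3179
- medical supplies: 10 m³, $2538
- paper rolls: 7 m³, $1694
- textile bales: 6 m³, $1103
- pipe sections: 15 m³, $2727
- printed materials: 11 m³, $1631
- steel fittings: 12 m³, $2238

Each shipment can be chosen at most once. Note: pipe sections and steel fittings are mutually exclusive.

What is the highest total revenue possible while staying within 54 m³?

10752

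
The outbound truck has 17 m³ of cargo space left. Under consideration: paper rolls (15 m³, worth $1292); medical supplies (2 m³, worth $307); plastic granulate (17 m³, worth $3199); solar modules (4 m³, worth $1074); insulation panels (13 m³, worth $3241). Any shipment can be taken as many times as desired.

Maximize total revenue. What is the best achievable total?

A density-first pass picks 4×solar modules — 4296 at 16 m³.
Replace 3×solar modules with insulation panels: the trade gains 19 net, giving 4315 at 17 m³.
Nothing else within 17 m³ beats 4315.

4315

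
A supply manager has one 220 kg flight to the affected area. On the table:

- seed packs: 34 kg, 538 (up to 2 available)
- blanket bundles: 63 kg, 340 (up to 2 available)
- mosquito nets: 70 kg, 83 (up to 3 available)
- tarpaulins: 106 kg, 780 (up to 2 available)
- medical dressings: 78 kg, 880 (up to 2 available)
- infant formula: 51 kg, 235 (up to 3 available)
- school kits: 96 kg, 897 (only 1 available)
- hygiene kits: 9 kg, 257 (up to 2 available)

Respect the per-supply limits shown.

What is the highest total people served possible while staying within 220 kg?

By people served per kg: hygiene kits 28.56, seed packs 15.82, medical dressings 11.28 lead.
Filling by ratio: 2×seed packs + medical dressings + infant formula + 2×hygiene kits for 2705, with 5 kg left unused.
The 85 kg tied up in seed packs and infant formula is better spent on medical dressings — total rises to 2812 (208 kg).
The spare 12 kg is too small for any remaining supply, and no exchange beats 2812.

2812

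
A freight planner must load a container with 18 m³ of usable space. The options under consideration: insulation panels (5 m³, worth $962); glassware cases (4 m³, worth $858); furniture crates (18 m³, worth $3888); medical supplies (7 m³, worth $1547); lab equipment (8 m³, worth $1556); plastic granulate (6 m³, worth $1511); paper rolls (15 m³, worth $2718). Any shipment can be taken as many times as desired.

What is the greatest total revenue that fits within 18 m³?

4533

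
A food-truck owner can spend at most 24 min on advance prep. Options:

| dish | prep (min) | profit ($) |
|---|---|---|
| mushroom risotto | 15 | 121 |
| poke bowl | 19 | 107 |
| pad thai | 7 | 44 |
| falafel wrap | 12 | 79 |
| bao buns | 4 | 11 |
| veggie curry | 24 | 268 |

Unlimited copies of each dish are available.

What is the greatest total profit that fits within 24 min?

268

Ranking by ratio (profit/min): veggie curry 11.17, mushroom risotto 8.07, falafel wrap 6.58, pad thai 6.29.
Taking veggie curry: 24 min used, 268 in profit.
That's the maximum — no swap from here does better than 268.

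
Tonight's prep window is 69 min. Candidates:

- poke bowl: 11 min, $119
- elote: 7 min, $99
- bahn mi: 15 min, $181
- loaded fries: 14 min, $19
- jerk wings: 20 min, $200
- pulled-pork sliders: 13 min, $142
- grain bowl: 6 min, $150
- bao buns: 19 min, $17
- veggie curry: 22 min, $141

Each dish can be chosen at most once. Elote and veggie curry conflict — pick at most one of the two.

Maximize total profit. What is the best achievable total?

792

A density-first pass picks poke bowl + elote + bahn mi + loaded fries + pulled-pork sliders + grain bowl — 710 at 66 min.
The 21 min tied up in elote and loaded fries is better spent on jerk wings — total rises to 792 (65 min).
Runner-up elote + bahn mi + jerk wings + pulled-pork sliders + grain bowl tops out at 772.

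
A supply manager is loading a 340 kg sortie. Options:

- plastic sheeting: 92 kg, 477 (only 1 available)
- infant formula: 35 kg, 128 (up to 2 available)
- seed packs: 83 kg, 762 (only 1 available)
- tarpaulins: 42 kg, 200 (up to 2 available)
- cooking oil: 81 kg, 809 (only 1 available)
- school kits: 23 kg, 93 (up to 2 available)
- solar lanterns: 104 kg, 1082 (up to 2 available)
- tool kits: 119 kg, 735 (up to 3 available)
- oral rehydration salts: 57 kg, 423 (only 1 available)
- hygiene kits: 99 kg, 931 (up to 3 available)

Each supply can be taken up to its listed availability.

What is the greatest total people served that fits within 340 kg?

3188

Ranking by ratio (people served/kg): solar lanterns 10.40, cooking oil 9.99, hygiene kits 9.40, seed packs 9.18.
Filling by ratio: tarpaulins + cooking oil + 2×solar lanterns for 3173, with 9 kg left unused.
The 123 kg tied up in tarpaulins and cooking oil is better spent on school kits + hygiene kits — total rises to 3188 (330 kg).
That's the maximum — no swap from here does better than 3188.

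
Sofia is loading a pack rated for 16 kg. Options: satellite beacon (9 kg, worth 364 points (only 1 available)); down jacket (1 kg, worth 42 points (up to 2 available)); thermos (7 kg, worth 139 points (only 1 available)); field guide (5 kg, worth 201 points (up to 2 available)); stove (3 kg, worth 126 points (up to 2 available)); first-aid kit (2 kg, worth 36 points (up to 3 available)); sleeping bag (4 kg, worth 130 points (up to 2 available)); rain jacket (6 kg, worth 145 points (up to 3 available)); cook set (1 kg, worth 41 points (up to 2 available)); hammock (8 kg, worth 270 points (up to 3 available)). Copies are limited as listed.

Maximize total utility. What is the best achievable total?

Density check — down jacket 42.00, stove 42.00, cook set 41.00, satellite beacon 40.44 are the best per kg.
The ratio heuristic lands on 2×down jacket + field guide + 2×stove + 2×cook set (619) but leaves 1 kg idle.
Dropping down jacket and field guide and 2×cook set frees 8 kg; slotting in satellite beacon (9 kg) lifts the total to 658 at 16 kg.

658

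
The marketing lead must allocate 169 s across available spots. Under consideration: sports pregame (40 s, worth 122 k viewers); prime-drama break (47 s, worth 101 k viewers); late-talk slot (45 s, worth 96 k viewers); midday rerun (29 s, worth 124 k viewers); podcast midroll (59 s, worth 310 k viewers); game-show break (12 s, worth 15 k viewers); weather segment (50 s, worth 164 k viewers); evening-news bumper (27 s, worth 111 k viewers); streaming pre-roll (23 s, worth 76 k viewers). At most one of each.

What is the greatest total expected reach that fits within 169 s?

Filling by ratio: midday rerun + podcast midroll + game-show break + evening-news bumper + streaming pre-roll for 636, with 19 s left unused.
The 35 s tied up in game-show break and streaming pre-roll is better spent on weather segment — total rises to 709 (165 s).

709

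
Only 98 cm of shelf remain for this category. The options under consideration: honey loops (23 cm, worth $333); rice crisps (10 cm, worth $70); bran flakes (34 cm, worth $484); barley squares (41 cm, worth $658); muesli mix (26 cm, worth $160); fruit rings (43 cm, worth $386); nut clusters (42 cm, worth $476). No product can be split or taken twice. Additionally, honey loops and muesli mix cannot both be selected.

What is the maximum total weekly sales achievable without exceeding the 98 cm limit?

1475

Honey loops + bran flakes + barley squares uses 98 of the 98 cm and totals 1475.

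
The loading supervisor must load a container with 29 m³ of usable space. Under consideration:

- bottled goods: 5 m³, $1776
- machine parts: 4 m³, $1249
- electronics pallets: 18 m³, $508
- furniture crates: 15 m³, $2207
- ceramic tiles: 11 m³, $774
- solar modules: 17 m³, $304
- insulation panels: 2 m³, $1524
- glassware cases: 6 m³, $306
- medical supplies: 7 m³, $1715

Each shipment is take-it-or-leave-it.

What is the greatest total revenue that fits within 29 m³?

7222

Greedy by ratio would take bottled goods + machine parts + ceramic tiles + insulation panels + medical supplies: 29 m³ used, total 7038.
The 15 m³ tied up in machine parts and ceramic tiles is better spent on furniture crates — total rises to 7222 (29 m³).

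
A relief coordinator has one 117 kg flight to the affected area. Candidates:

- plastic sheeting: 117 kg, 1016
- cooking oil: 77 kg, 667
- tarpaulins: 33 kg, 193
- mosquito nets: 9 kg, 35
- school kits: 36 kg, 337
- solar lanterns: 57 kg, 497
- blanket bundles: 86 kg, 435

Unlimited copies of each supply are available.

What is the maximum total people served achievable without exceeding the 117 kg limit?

Taking mosquito nets + 3×school kits: 117 kg used, 1046 in people served.
Nothing else within 117 kg beats 1046.

1046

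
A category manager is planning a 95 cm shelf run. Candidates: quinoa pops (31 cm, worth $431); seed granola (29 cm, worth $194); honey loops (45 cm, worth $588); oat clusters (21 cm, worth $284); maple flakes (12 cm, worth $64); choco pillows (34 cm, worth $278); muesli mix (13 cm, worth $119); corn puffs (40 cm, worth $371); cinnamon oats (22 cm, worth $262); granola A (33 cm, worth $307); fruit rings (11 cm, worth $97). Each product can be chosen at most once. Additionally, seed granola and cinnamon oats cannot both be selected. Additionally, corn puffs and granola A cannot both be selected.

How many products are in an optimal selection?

3

Optimal total is 1138.
One optimal bundle: quinoa pops + honey loops + muesli mix (89 cm).
Every optimal selection uses 3 products.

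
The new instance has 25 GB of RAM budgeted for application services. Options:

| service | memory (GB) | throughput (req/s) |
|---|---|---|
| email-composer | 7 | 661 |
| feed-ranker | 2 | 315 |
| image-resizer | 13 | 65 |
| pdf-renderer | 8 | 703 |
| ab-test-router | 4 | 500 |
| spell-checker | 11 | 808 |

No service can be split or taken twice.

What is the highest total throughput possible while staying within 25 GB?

Density check — feed-ranker 157.50, ab-test-router 125.00, email-composer 94.43, pdf-renderer 87.88 are the best per GB.
Greedy by ratio would take email-composer + feed-ranker + pdf-renderer + ab-test-router: 21 GB used, total 2179.
Dropping email-composer frees 7 GB; slotting in spell-checker (11 GB) lifts the total to 2326 at 25 GB.
Next best is email-composer + feed-ranker + ab-test-router + spell-checker at 2284 (24 GB) — short by 42.

2326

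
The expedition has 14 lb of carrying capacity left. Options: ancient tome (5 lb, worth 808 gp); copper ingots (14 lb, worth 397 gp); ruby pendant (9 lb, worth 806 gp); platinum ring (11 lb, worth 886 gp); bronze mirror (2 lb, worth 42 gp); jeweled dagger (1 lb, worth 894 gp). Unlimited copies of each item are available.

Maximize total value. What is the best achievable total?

12516

By value per lb: jeweled dagger 894.00, ancient tome 161.60, ruby pendant 89.56 lead.
Taking 14×jeweled dagger: 14 lb used, 12516 in value.
Every other selection either busts 14 lb or fails to beat 12516.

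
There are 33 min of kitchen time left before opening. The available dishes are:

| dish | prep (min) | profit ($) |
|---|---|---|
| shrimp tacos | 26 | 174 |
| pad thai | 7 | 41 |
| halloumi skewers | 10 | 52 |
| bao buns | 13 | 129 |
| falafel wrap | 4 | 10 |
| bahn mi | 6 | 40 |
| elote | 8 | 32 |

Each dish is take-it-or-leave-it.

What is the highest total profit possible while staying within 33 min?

231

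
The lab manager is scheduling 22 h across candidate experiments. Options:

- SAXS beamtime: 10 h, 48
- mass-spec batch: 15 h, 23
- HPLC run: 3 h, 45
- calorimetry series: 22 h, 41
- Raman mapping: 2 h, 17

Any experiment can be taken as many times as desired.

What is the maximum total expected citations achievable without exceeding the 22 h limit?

By expected citations per h: HPLC run 15.00, Raman mapping 8.50, SAXS beamtime 4.80 lead.
Best packing: 7×HPLC run — 21 h, 315 total.
Every other selection either busts 22 h or fails to beat 315.

315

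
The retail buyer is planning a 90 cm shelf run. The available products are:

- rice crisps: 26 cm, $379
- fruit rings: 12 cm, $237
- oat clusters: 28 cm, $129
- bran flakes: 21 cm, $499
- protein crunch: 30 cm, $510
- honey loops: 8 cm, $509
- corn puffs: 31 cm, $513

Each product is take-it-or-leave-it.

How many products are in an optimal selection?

Best achievable weekly sales is 2031.
For example bran flakes + protein crunch + honey loops + corn puffs achieves it, using 90 cm.
Any selection reaching 2031 contains exactly 4 products.

4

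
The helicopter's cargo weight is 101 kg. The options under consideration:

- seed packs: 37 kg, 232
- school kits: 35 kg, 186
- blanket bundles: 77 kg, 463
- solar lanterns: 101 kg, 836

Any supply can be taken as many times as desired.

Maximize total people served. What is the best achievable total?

Taking solar lanterns: 101 kg used, 836 in people served.
No other feasible combination exceeds 836.

836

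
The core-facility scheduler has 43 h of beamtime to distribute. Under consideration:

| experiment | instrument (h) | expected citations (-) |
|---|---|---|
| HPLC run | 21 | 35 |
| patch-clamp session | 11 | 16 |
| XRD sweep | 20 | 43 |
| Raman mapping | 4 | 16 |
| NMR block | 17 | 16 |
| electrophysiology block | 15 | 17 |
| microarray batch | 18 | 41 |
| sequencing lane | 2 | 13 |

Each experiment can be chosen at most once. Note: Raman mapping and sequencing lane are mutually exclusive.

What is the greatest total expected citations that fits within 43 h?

Ranking by ratio (expected citations/h): sequencing lane 6.50, Raman mapping 4.00, microarray batch 2.28, XRD sweep 2.15.
Taking XRD sweep + Raman mapping + microarray batch: 42 h used, 100 in expected citations.
The closest alternative, XRD sweep + microarray batch + sequencing lane, reaches only 97.

100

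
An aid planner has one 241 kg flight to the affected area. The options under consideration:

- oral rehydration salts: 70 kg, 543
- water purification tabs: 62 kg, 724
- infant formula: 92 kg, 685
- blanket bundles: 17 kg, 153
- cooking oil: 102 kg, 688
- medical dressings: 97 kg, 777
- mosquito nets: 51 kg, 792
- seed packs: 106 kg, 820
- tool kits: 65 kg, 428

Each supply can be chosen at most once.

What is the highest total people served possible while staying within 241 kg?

2489

A density-first pass picks water purification tabs + blanket bundles + medical dressings + mosquito nets — 2446 at 227 kg.
Dropping medical dressings frees 97 kg; slotting in seed packs (106 kg) lifts the total to 2489 at 236 kg.
Every other selection either busts 241 kg or fails to beat 2489.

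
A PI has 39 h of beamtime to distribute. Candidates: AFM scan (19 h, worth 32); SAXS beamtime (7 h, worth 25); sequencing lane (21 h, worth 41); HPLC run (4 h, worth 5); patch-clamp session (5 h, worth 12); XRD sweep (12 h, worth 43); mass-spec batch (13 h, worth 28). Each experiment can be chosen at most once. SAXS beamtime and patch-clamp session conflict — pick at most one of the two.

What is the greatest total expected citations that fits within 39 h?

Ranking by ratio (expected citations/h): XRD sweep 3.58, SAXS beamtime 3.57, patch-clamp session 2.40.
Best packing: SAXS beamtime + HPLC run + XRD sweep + mass-spec batch — 36 h, 101 total.
No other feasible combination exceeds 101.

101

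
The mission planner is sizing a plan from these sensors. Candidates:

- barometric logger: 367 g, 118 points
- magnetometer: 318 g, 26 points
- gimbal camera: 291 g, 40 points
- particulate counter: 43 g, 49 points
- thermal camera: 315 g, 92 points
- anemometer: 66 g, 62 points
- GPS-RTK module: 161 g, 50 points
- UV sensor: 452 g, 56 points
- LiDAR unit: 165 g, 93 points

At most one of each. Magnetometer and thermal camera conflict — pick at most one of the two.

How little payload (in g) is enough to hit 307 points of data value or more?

641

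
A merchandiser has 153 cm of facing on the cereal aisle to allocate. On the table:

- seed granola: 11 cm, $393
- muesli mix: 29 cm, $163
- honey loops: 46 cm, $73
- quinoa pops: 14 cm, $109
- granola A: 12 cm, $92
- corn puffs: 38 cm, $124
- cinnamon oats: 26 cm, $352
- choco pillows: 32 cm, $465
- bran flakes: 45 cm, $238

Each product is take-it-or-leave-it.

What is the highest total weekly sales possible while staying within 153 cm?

1649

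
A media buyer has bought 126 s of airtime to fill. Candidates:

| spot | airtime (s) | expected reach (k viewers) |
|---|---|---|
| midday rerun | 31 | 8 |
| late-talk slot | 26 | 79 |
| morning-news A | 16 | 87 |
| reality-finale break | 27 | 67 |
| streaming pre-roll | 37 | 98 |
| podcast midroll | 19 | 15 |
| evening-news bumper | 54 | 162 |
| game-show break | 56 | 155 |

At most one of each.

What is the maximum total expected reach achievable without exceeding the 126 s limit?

404

A density-first pass picks late-talk slot + morning-news A + reality-finale break + evening-news bumper — 395 at 123 s.
Dropping late-talk slot and reality-finale break frees 53 s; slotting in game-show break (56 s) lifts the total to 404 at 126 s.
Every other selection either busts 126 s or fails to beat 404.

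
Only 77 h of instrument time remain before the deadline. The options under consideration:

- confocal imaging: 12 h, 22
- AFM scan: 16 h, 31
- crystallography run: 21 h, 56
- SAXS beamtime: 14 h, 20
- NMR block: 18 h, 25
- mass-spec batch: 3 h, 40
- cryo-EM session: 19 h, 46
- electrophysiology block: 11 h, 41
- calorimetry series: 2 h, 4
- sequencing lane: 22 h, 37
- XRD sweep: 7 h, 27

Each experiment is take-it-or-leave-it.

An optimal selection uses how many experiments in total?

Optimal total is 241.
One optimal bundle: AFM scan + crystallography run + mass-spec batch + cryo-EM session + electrophysiology block + XRD sweep (77 h).
Any selection reaching 241 contains exactly 6 experiments.

6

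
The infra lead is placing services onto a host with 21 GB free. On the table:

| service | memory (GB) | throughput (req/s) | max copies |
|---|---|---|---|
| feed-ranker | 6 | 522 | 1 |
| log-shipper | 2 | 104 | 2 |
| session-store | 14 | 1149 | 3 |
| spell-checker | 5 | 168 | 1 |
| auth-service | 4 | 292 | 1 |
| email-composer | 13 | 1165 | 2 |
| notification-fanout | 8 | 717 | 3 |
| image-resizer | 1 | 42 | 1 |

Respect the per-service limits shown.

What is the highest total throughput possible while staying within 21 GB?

1882

A density-first pass picks auth-service + 2×notification-fanout + image-resizer — 1768 at 21 GB.
The 13 GB tied up in auth-service and notification-fanout and image-resizer is better spent on email-composer — total rises to 1882 (21 GB).
That's the maximum — no swap from here does better than 1882.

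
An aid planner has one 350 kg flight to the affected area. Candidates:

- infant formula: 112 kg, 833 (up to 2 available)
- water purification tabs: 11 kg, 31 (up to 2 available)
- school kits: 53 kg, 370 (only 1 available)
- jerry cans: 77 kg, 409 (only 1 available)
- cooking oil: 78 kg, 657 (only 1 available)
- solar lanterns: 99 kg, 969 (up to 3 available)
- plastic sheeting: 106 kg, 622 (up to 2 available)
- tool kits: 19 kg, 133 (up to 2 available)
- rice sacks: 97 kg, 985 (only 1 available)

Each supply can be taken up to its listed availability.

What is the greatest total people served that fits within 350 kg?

3293

Filling by ratio: water purification tabs + 2×solar lanterns + 2×tool kits + rice sacks for 3220, with 6 kg left unused.
Replace water purification tabs and 2×tool kits with school kits: the trade gains 73 net, giving 3293 at 348 kg.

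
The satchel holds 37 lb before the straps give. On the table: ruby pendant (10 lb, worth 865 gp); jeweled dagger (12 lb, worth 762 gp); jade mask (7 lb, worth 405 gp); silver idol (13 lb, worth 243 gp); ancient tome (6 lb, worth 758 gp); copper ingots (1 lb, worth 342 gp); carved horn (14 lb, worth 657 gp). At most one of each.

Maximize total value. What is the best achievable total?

3132

Best packing: ruby pendant + jeweled dagger + jade mask + ancient tome + copper ingots — 36 lb, 3132 total.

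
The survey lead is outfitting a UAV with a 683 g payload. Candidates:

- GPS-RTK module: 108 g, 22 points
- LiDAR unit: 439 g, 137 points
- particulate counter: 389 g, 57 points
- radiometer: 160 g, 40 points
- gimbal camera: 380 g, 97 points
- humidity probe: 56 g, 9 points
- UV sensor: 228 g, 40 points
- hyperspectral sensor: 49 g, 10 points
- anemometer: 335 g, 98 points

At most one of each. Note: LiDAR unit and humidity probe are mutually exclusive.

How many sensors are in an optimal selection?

3

The maximum data value within 683 g is 187.
One optimal bundle: LiDAR unit + radiometer + hyperspectral sensor (648 g).
All optima have 3 sensors.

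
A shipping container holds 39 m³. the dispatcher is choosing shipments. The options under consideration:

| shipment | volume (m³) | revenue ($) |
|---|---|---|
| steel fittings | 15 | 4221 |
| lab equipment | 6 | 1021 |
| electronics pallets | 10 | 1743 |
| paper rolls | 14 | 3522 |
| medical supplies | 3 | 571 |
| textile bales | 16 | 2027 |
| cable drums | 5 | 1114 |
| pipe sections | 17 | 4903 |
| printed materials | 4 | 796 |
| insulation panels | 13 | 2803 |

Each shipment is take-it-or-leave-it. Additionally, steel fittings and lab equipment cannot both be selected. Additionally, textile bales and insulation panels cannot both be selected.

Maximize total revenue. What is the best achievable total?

10491

Density check — pipe sections 288.41, steel fittings 281.40, paper rolls 251.57 are the best per m³.
Taking the top-ratio shipments first gives steel fittings + cable drums + pipe sections for 10238 (37 m³).
Replace cable drums with medical supplies + printed materials: the trade gains 253 net, giving 10491 at 39 m³.
Every other selection either busts 39 m³ or breaks a pairing rule or fails to beat 10491.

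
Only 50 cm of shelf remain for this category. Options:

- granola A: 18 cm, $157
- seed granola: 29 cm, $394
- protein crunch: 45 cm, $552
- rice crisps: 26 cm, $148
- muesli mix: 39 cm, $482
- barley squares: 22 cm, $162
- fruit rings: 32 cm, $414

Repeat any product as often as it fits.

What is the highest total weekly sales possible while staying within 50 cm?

571

Taking the top-ratio products first gives granola A + seed granola for 551 (47 cm).
The 29 cm tied up in seed granola is better spent on fruit rings — total rises to 571 (50 cm).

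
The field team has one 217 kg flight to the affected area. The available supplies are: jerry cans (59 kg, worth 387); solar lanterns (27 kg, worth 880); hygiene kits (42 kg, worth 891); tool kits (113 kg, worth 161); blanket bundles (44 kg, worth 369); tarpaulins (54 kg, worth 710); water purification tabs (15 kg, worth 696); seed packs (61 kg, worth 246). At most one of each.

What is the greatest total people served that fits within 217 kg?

Ranking by ratio (people served/kg): water purification tabs 46.40, solar lanterns 32.59, hygiene kits 21.21, tarpaulins 13.15.
Greedy by ratio would take solar lanterns + hygiene kits + blanket bundles + tarpaulins + water purification tabs: 182 kg used, total 3546.
Dropping blanket bundles frees 44 kg; slotting in jerry cans (59 kg) lifts the total to 3564 at 197 kg.
Runner-up solar lanterns + hygiene kits + blanket bundles + tarpaulins + water purification tabs tops out at 3546.

3564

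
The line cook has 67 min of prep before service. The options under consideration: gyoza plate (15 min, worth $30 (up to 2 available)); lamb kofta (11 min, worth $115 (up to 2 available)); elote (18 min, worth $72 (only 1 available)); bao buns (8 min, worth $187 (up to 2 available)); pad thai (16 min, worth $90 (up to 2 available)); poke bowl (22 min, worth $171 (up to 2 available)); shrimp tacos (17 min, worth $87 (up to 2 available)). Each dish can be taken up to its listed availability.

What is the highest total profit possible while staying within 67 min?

Ranking by ratio (profit/min): bao buns 23.38, lamb kofta 10.45, poke bowl 7.77, pad thai 5.62.
Taking 2×lamb kofta + 2×bao buns + poke bowl: 60 min used, 775 in profit.
No other feasible combination exceeds 775.

775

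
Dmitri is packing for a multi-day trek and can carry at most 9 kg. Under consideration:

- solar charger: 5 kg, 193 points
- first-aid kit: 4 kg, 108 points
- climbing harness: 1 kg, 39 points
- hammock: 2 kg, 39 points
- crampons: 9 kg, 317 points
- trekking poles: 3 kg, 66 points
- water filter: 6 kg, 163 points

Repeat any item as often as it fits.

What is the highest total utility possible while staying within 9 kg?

351

Best packing: 9×climbing harness — 9 kg, 351 total.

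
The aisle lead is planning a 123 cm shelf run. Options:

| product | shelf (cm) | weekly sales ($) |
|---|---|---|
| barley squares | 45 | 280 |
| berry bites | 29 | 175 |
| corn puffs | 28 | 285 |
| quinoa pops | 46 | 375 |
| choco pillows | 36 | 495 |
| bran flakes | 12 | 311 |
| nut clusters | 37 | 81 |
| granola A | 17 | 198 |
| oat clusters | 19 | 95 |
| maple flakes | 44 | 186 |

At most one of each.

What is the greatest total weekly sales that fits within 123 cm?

1466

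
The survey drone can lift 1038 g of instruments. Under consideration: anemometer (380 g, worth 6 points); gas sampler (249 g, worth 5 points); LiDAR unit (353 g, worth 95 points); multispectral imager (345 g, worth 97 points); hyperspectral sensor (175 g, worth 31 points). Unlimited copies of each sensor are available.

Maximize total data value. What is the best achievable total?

291

By data value per g: multispectral imager 0.28, LiDAR unit 0.27, hyperspectral sensor 0.18 lead.
Taking 3×multispectral imager: 1035 g used, 291 in data value.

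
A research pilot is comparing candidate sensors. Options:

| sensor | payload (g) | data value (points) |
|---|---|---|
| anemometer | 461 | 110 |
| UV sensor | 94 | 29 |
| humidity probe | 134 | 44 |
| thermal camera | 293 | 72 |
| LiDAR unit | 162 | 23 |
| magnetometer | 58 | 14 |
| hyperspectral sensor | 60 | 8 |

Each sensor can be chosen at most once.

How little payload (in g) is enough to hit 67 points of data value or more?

228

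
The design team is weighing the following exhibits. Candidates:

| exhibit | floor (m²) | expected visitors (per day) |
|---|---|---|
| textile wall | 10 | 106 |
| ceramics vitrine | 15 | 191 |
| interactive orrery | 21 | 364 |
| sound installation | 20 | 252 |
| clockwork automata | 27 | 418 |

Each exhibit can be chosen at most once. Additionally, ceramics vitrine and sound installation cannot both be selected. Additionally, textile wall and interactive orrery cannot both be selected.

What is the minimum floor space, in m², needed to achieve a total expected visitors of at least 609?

41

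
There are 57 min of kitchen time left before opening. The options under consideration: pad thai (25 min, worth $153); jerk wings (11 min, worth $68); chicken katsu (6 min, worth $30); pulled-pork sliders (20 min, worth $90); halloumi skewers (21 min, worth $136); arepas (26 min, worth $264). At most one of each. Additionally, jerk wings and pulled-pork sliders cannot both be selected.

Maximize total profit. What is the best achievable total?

447

Taking the top-ratio dishes first gives chicken katsu + halloumi skewers + arepas for 430 (53 min).
Dropping halloumi skewers frees 21 min; slotting in pad thai (25 min) lifts the total to 447 at 57 min.
The closest alternative, chicken katsu + halloumi skewers + arepas, reaches only 430.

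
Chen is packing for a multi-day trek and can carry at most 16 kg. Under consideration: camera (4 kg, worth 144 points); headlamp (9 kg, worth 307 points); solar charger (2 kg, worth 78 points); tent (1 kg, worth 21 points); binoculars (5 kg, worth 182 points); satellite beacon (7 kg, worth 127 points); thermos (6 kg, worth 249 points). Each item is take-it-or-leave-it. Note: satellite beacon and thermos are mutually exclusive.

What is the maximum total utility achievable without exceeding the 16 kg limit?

Taking the top-ratio items first gives solar charger + tent + binoculars + thermos for 530 (14 kg).
Dropping solar charger frees 2 kg; slotting in camera (4 kg) lifts the total to 596 at 16 kg.
An exhaustive check of the 128 subsets confirms 596.

596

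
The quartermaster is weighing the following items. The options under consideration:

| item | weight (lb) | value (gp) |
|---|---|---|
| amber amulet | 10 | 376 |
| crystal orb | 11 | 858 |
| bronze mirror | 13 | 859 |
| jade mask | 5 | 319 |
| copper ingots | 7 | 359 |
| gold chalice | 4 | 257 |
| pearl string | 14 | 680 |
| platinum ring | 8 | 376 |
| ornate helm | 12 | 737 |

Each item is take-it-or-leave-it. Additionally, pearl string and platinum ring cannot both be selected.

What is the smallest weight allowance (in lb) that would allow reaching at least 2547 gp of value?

40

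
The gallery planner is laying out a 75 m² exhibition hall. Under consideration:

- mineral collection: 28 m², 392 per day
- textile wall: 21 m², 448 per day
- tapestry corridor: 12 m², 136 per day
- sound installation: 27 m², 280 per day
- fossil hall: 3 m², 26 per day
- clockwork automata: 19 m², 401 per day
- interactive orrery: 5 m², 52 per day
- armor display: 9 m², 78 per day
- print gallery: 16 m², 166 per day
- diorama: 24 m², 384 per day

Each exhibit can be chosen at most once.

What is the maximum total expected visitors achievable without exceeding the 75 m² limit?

Ranking by ratio (expected visitors/m²): textile wall 21.33, clockwork automata 21.11, diorama 16.00.
The ratio ordering already packs tightly: textile wall + fossil hall + clockwork automata + interactive orrery + diorama, 72 m², 1311.
An exhaustive check of the 1024 subsets confirms 1311.

1311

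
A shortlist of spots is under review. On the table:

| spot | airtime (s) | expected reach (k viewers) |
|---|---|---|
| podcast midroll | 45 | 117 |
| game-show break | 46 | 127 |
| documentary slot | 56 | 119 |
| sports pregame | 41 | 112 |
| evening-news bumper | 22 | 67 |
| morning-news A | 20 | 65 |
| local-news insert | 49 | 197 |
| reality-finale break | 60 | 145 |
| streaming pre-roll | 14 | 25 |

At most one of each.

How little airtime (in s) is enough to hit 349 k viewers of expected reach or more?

105

Look for the lowest-airtime combination reaching 349.
evening-news bumper + morning-news A + local-news insert + streaming pre-roll reaches 354 using 105 s.
Any bundle with less than 105 s falls short of 349.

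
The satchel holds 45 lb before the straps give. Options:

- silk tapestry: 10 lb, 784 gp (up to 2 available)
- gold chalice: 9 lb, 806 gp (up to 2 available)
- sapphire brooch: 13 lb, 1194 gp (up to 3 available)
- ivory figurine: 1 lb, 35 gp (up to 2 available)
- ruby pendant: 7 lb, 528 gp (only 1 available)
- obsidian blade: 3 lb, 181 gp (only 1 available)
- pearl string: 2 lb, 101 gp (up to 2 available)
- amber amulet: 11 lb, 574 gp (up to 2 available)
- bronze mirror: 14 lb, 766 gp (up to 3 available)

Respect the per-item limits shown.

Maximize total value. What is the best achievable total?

4035

Ranking by ratio (value/lb): sapphire brooch 91.85, gold chalice 89.56, silk tapestry 78.40.
Taking the top-ratio items first gives 3×sapphire brooch + ivory figurine + obsidian blade + pearl string for 3899 (45 lb).
The 18 lb tied up in sapphire brooch and obsidian blade and pearl string is better spent on 2×gold chalice — total rises to 4035 (45 lb).
Every other selection either busts 45 lb or exceeds an availability limit or fails to beat 4035.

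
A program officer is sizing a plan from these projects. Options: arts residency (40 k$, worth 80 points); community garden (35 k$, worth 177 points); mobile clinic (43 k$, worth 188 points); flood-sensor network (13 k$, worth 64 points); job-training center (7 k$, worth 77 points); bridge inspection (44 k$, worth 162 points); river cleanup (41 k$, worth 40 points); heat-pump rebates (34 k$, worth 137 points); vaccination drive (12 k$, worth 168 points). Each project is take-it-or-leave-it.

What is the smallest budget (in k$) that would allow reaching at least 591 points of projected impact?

Minimise k$ subject to total projected impact ≥ 591.
community garden + mobile clinic + job-training center + vaccination drive: 610 projected impact at 97 k$.
Below 97 k$ the best achievable stays under 591.

97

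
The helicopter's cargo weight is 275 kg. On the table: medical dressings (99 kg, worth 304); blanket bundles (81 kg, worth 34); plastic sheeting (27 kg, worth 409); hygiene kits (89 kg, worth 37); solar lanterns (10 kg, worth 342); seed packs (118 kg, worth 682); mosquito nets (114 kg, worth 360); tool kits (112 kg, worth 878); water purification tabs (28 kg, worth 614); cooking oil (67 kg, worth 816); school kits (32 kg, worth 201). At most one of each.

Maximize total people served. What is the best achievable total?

By people served per kg: solar lanterns 34.20, water purification tabs 21.93, plastic sheeting 15.15 lead.
Best packing: plastic sheeting + solar lanterns + tool kits + water purification tabs + cooking oil — 244 kg, 3059 total.
The spare 31 kg is too small for any remaining supply, and no exchange beats 3059.

3059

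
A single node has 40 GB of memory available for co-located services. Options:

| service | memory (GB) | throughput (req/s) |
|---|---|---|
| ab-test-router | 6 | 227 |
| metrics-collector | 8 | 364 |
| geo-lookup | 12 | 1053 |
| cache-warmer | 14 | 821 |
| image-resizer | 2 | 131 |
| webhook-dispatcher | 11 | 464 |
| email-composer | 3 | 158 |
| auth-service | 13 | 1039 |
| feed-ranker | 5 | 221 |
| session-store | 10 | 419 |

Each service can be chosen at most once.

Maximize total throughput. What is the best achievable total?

2913

Density check — geo-lookup 87.75, auth-service 79.92, image-resizer 65.50 are the best per GB.
A density-first pass picks metrics-collector + geo-lookup + image-resizer + email-composer + auth-service — 2745 at 38 GB.
Dropping metrics-collector and image-resizer and email-composer frees 13 GB; slotting in cache-warmer (14 GB) lifts the total to 2913 at 39 GB.
An exhaustive check of the 1024 subsets confirms 2913.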